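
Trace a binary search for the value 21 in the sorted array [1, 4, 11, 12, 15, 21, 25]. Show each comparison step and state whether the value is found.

Binary search for 21 in [1, 4, 11, 12, 15, 21, 25]:

lo=0, hi=6, mid=3, arr[mid]=12 -> 12 < 21, search right half
lo=4, hi=6, mid=5, arr[mid]=21 -> Found target at index 5!

Binary search finds 21 at index 5 after 2 comparisons. The search repeatedly halves the search space by comparing with the middle element.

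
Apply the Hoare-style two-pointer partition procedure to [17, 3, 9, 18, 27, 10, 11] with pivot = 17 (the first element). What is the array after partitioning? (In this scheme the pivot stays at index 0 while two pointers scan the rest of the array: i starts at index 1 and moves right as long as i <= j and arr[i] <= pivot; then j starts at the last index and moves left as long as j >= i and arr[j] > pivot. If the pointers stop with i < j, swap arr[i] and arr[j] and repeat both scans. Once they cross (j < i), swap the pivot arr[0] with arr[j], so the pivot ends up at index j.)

Hoare-style two-pointer partition with pivot = 17:

Initial array: [17, 3, 9, 18, 27, 10, 11]

Pointers start at i = 1, j = 6.
i stops at index 3 (arr[3]=18 > 17), j stops at index 6 (arr[6]=11 <= 17): swap arr[3] and arr[6], array becomes [17, 3, 9, 11, 27, 10, 18]
i stops at index 4 (arr[4]=27 > 17), j stops at index 5 (arr[5]=10 <= 17): swap arr[4] and arr[5], array becomes [17, 3, 9, 11, 10, 27, 18]
i ends at 5, j ends at 4: the pointers have crossed (j < i), so scanning stops.

Swap pivot arr[0] with arr[4] to place pivot at position 4: [10, 3, 9, 11, 17, 27, 18]
Pivot position: 4

After partitioning with pivot 17, the array becomes [10, 3, 9, 11, 17, 27, 18]. The pivot is placed at index 4. All elements to the left of the pivot are <= 17, and all elements to the right are > 17.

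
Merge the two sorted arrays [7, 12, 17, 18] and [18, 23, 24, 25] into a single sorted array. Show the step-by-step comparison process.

Merging process:

Compare 7 vs 18: take 7 from left. Merged: [7]
Compare 12 vs 18: take 12 from left. Merged: [7, 12]
Compare 17 vs 18: take 17 from left. Merged: [7, 12, 17]
Compare 18 vs 18: take 18 from left. Merged: [7, 12, 17, 18]
Append remaining from right: [18, 23, 24, 25]. Merged: [7, 12, 17, 18, 18, 23, 24, 25]

Final merged array: [7, 12, 17, 18, 18, 23, 24, 25]
Total comparisons: 4

The merged array is [7, 12, 17, 18, 18, 23, 24, 25], requiring 4 comparisons. The merge step runs in O(n) time where n is the total number of elements.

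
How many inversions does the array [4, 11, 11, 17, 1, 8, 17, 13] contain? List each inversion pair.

Finding inversions in [4, 11, 11, 17, 1, 8, 17, 13]:

(0, 4): arr[0]=4 > arr[4]=1
(1, 4): arr[1]=11 > arr[4]=1
(1, 5): arr[1]=11 > arr[5]=8
(2, 4): arr[2]=11 > arr[4]=1
(2, 5): arr[2]=11 > arr[5]=8
(3, 4): arr[3]=17 > arr[4]=1
(3, 5): arr[3]=17 > arr[5]=8
(3, 7): arr[3]=17 > arr[7]=13
(6, 7): arr[6]=17 > arr[7]=13

Total inversions: 9

The array has 9 inversion(s): (0,4), (1,4), (1,5), (2,4), (2,5), (3,4), (3,5), (3,7), (6,7). Each pair (i,j) satisfies i < j and arr[i] > arr[j].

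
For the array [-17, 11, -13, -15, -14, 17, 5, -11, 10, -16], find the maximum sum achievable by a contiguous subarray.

Using Kadane's algorithm on [-17, 11, -13, -15, -14, 17, 5, -11, 10, -16]:

Scanning through the array:
Position 1 (value 11): max_ending_here = 11, max_so_far = 11
Position 2 (value -13): max_ending_here = -2, max_so_far = 11
Position 3 (value -15): max_ending_here = -15, max_so_far = 11
Position 4 (value -14): max_ending_here = -14, max_so_far = 11
Position 5 (value 17): max_ending_here = 17, max_so_far = 17
Position 6 (value 5): max_ending_here = 22, max_so_far = 22
Position 7 (value -11): max_ending_here = 11, max_so_far = 22
Position 8 (value 10): max_ending_here = 21, max_so_far = 22
Position 9 (value -16): max_ending_here = 5, max_so_far = 22

Maximum subarray: [17, 5]
Maximum sum: 22

The maximum subarray is [17, 5] with sum 22. This subarray runs from index 5 to index 6.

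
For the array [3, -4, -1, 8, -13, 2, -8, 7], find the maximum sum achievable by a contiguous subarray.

Using Kadane's algorithm on [3, -4, -1, 8, -13, 2, -8, 7]:

Scanning through the array:
Position 1 (value -4): max_ending_here = -1, max_so_far = 3
Position 2 (value -1): max_ending_here = -1, max_so_far = 3
Position 3 (value 8): max_ending_here = 8, max_so_far = 8
Position 4 (value -13): max_ending_here = -5, max_so_far = 8
Position 5 (value 2): max_ending_here = 2, max_so_far = 8
Position 6 (value -8): max_ending_here = -6, max_so_far = 8
Position 7 (value 7): max_ending_here = 7, max_so_far = 8

Maximum subarray: [8]
Maximum sum: 8

The maximum subarray is [8] with sum 8. This subarray runs from index 3 to index 3.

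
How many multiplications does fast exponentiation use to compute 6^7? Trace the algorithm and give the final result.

Computing 6^7 by squaring (build up from 6^1; each line after the first costs one multiplication):

6^1 = 6
6^2 = (6^1)^2 = 6^2 = 36
6^3 = 6 * 6^2 = 6 * 36 = 216
6^6 = (6^3)^2 = 216^2 = 46656
6^7 = 6 * 6^6 = 6 * 46656 = 279936

Result: 279936
Multiplications needed: 4 (4 lines after 6^1)

6^7 = 279936. Using exponentiation by squaring, this requires 4 multiplications. The key idea: if the exponent is even, square the half-power; if odd, multiply by the base once.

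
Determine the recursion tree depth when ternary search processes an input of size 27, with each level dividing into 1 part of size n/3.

For divide and conquer with division factor 3:

Problem sizes at each level:
Level 0: 27
Level 1: 9
Level 2: 3
Level 3: 1

The root is level 0 and the size-1 base case is level 3 (the tree spans levels 0 through 3, i.e. 4 levels counting the root), so the depth is the number of divisions: log_3(27) = 3

The recursion tree depth is log_3(27) = 3. At each level, the problem size is divided by 3, so it takes 3 divisions to reduce to a base case of size 1. The algorithm makes 1 recursive call at each level.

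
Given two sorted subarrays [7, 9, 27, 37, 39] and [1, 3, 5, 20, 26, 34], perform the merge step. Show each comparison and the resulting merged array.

Merging process:

Compare 7 vs 1: take 1 from right. Merged: [1]
Compare 7 vs 3: take 3 from right. Merged: [1, 3]
Compare 7 vs 5: take 5 from right. Merged: [1, 3, 5]
Compare 7 vs 20: take 7 from left. Merged: [1, 3, 5, 7]
Compare 9 vs 20: take 9 from left. Merged: [1, 3, 5, 7, 9]
Compare 27 vs 20: take 20 from right. Merged: [1, 3, 5, 7, 9, 20]
Compare 27 vs 26: take 26 from right. Merged: [1, 3, 5, 7, 9, 20, 26]
Compare 27 vs 34: take 27 from left. Merged: [1, 3, 5, 7, 9, 20, 26, 27]
Compare 37 vs 34: take 34 from right. Merged: [1, 3, 5, 7, 9, 20, 26, 27, 34]
Append remaining from left: [37, 39]. Merged: [1, 3, 5, 7, 9, 20, 26, 27, 34, 37, 39]

Final merged array: [1, 3, 5, 7, 9, 20, 26, 27, 34, 37, 39]
Total comparisons: 9

The merged array is [1, 3, 5, 7, 9, 20, 26, 27, 34, 37, 39], requiring 9 comparisons. The merge step runs in O(n) time where n is the total number of elements.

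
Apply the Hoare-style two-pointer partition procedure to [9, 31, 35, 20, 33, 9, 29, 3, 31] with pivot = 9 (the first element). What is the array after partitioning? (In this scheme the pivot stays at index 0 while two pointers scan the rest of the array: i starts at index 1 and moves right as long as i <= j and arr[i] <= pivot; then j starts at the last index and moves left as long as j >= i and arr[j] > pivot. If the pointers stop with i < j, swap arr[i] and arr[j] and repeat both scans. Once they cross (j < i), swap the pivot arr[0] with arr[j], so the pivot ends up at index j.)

Hoare-style two-pointer partition with pivot = 9:

Initial array: [9, 31, 35, 20, 33, 9, 29, 3, 31]

Pointers start at i = 1, j = 8.
i stops at index 1 (arr[1]=31 > 9), j stops at index 7 (arr[7]=3 <= 9): swap arr[1] and arr[7], array becomes [9, 3, 35, 20, 33, 9, 29, 31, 31]
i stops at index 2 (arr[2]=35 > 9), j stops at index 5 (arr[5]=9 <= 9): swap arr[2] and arr[5], array becomes [9, 3, 9, 20, 33, 35, 29, 31, 31]
i ends at 3, j ends at 2: the pointers have crossed (j < i), so scanning stops.

Swap pivot arr[0] with arr[2] to place pivot at position 2: [9, 3, 9, 20, 33, 35, 29, 31, 31]
Pivot position: 2

After partitioning with pivot 9, the array becomes [9, 3, 9, 20, 33, 35, 29, 31, 31]. The pivot is placed at index 2. All elements to the left of the pivot are <= 9, and all elements to the right are > 9.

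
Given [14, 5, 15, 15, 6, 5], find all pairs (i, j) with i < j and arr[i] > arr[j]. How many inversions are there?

Finding inversions in [14, 5, 15, 15, 6, 5]:

(0, 1): arr[0]=14 > arr[1]=5
(0, 4): arr[0]=14 > arr[4]=6
(0, 5): arr[0]=14 > arr[5]=5
(2, 4): arr[2]=15 > arr[4]=6
(2, 5): arr[2]=15 > arr[5]=5
(3, 4): arr[3]=15 > arr[4]=6
(3, 5): arr[3]=15 > arr[5]=5
(4, 5): arr[4]=6 > arr[5]=5

Total inversions: 8

The array has 8 inversion(s): (0,1), (0,4), (0,5), (2,4), (2,5), (3,4), (3,5), (4,5). Each pair (i,j) satisfies i < j and arr[i] > arr[j].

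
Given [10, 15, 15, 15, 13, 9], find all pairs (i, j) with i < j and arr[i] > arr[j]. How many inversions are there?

Finding inversions in [10, 15, 15, 15, 13, 9]:

(0, 5): arr[0]=10 > arr[5]=9
(1, 4): arr[1]=15 > arr[4]=13
(1, 5): arr[1]=15 > arr[5]=9
(2, 4): arr[2]=15 > arr[4]=13
(2, 5): arr[2]=15 > arr[5]=9
(3, 4): arr[3]=15 > arr[4]=13
(3, 5): arr[3]=15 > arr[5]=9
(4, 5): arr[4]=13 > arr[5]=9

Total inversions: 8

The array has 8 inversion(s): (0,5), (1,4), (1,5), (2,4), (2,5), (3,4), (3,5), (4,5). Each pair (i,j) satisfies i < j and arr[i] > arr[j].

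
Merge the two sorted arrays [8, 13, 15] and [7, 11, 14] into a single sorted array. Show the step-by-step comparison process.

Merging process:

Compare 8 vs 7: take 7 from right. Merged: [7]
Compare 8 vs 11: take 8 from left. Merged: [7, 8]
Compare 13 vs 11: take 11 from right. Merged: [7, 8, 11]
Compare 13 vs 14: take 13 from left. Merged: [7, 8, 11, 13]
Compare 15 vs 14: take 14 from right. Merged: [7, 8, 11, 13, 14]
Append remaining from left: [15]. Merged: [7, 8, 11, 13, 14, 15]

Final merged array: [7, 8, 11, 13, 14, 15]
Total comparisons: 5

The merged array is [7, 8, 11, 13, 14, 15], requiring 5 comparisons. The merge step runs in O(n) time where n is the total number of elements.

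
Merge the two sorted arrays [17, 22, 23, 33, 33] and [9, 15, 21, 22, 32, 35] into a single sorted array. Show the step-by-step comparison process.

Merging process:

Compare 17 vs 9: take 9 from right. Merged: [9]
Compare 17 vs 15: take 15 from right. Merged: [9, 15]
Compare 17 vs 21: take 17 from left. Merged: [9, 15, 17]
Compare 22 vs 21: take 21 from right. Merged: [9, 15, 17, 21]
Compare 22 vs 22: take 22 from left. Merged: [9, 15, 17, 21, 22]
Compare 23 vs 22: take 22 from right. Merged: [9, 15, 17, 21, 22, 22]
Compare 23 vs 32: take 23 from left. Merged: [9, 15, 17, 21, 22, 22, 23]
Compare 33 vs 32: take 32 from right. Merged: [9, 15, 17, 21, 22, 22, 23, 32]
Compare 33 vs 35: take 33 from left. Merged: [9, 15, 17, 21, 22, 22, 23, 32, 33]
Compare 33 vs 35: take 33 from left. Merged: [9, 15, 17, 21, 22, 22, 23, 32, 33, 33]
Append remaining from right: [35]. Merged: [9, 15, 17, 21, 22, 22, 23, 32, 33, 33, 35]

Final merged array: [9, 15, 17, 21, 22, 22, 23, 32, 33, 33, 35]
Total comparisons: 10

The merged array is [9, 15, 17, 21, 22, 22, 23, 32, 33, 33, 35], requiring 10 comparisons. The merge step runs in O(n) time where n is the total number of elements.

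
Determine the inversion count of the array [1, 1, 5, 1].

Finding inversions in [1, 1, 5, 1]:

(2, 3): arr[2]=5 > arr[3]=1

Total inversions: 1

The array has 1 inversion(s): (2,3). Each pair (i,j) satisfies i < j and arr[i] > arr[j].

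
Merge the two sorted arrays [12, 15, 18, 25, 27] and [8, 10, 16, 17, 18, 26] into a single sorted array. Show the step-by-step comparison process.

Merging process:

Compare 12 vs 8: take 8 from right. Merged: [8]
Compare 12 vs 10: take 10 from right. Merged: [8, 10]
Compare 12 vs 16: take 12 from left. Merged: [8, 10, 12]
Compare 15 vs 16: take 15 from left. Merged: [8, 10, 12, 15]
Compare 18 vs 16: take 16 from right. Merged: [8, 10, 12, 15, 16]
Compare 18 vs 17: take 17 from right. Merged: [8, 10, 12, 15, 16, 17]
Compare 18 vs 18: take 18 from left. Merged: [8, 10, 12, 15, 16, 17, 18]
Compare 25 vs 18: take 18 from right. Merged: [8, 10, 12, 15, 16, 17, 18, 18]
Compare 25 vs 26: take 25 from left. Merged: [8, 10, 12, 15, 16, 17, 18, 18, 25]
Compare 27 vs 26: take 26 from right. Merged: [8, 10, 12, 15, 16, 17, 18, 18, 25, 26]
Append remaining from left: [27]. Merged: [8, 10, 12, 15, 16, 17, 18, 18, 25, 26, 27]

Final merged array: [8, 10, 12, 15, 16, 17, 18, 18, 25, 26, 27]
Total comparisons: 10

The merged array is [8, 10, 12, 15, 16, 17, 18, 18, 25, 26, 27], requiring 10 comparisons. The merge step runs in O(n) time where n is the total number of elements.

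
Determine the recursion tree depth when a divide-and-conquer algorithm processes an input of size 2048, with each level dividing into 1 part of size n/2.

For divide and conquer with division factor 2:

Problem sizes at each level:
Level 0: 2048
Level 1: 1024
Level 2: 512
Level 3: 256
Level 4: 128
Level 5: 64
Level 6: 32
Level 7: 16
Level 8: 8
Level 9: 4
Level 10: 2
Level 11: 1

The root is level 0 and the size-1 base case is level 11 (the tree spans levels 0 through 11, i.e. 12 levels counting the root), so the depth is the number of divisions: log_2(2048) = 11

The recursion tree depth is log_2(2048) = 11. At each level, the problem size is divided by 2, so it takes 11 divisions to reduce to a base case of size 1. The algorithm makes 1 recursive call at each level.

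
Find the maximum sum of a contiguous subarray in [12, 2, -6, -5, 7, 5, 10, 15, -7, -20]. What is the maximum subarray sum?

Using Kadane's algorithm on [12, 2, -6, -5, 7, 5, 10, 15, -7, -20]:

Scanning through the array:
Position 1 (value 2): max_ending_here = 14, max_so_far = 14
Position 2 (value -6): max_ending_here = 8, max_so_far = 14
Position 3 (value -5): max_ending_here = 3, max_so_far = 14
Position 4 (value 7): max_ending_here = 10, max_so_far = 14
Position 5 (value 5): max_ending_here = 15, max_so_far = 15
Position 6 (value 10): max_ending_here = 25, max_so_far = 25
Position 7 (value 15): max_ending_here = 40, max_so_far = 40
Position 8 (value -7): max_ending_here = 33, max_so_far = 40
Position 9 (value -20): max_ending_here = 13, max_so_far = 40

Maximum subarray: [12, 2, -6, -5, 7, 5, 10, 15]
Maximum sum: 40

The maximum subarray is [12, 2, -6, -5, 7, 5, 10, 15] with sum 40. This subarray runs from index 0 to index 7.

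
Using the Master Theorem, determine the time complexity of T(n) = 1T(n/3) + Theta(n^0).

Master Theorem for T(n) = 1T(n/3) + O(n^0):

a = 1, b = 3, c = 0
log_b(a) = log_3(1) = 0.0000

Case 2: c = 0 = log_3(1) = 0.0000
T(n) = O(n^0 log n) = O(log n)

For T(n) = 1T(n/3) + O(n^0): log_3(1) = 0.0000. This is Case 2 of the Master Theorem (c = log_b(a), equal work at all levels), giving O(log n).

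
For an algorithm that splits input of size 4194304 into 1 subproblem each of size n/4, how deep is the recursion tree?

For divide and conquer with division factor 4:

Problem sizes at each level:
Level 0: 4194304
Level 1: 1048576
Level 2: 262144
Level 3: 65536
Level 4: 16384
Level 5: 4096
Level 6: 1024
Level 7: 256
Level 8: 64
Level 9: 16
Level 10: 4
Level 11: 1

The root is level 0 and the size-1 base case is level 11 (the tree spans levels 0 through 11, i.e. 12 levels counting the root), so the depth is the number of divisions: log_4(4194304) = 11

The recursion tree depth is log_4(4194304) = 11. At each level, the problem size is divided by 4, so it takes 11 divisions to reduce to a base case of size 1. The algorithm makes 1 recursive call at each level.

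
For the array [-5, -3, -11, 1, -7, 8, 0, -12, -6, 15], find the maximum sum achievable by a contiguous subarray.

Using Kadane's algorithm on [-5, -3, -11, 1, -7, 8, 0, -12, -6, 15]:

Scanning through the array:
Position 1 (value -3): max_ending_here = -3, max_so_far = -3
Position 2 (value -11): max_ending_here = -11, max_so_far = -3
Position 3 (value 1): max_ending_here = 1, max_so_far = 1
Position 4 (value -7): max_ending_here = -6, max_so_far = 1
Position 5 (value 8): max_ending_here = 8, max_so_far = 8
Position 6 (value 0): max_ending_here = 8, max_so_far = 8
Position 7 (value -12): max_ending_here = -4, max_so_far = 8
Position 8 (value -6): max_ending_here = -6, max_so_far = 8
Position 9 (value 15): max_ending_here = 15, max_so_far = 15

Maximum subarray: [15]
Maximum sum: 15

The maximum subarray is [15] with sum 15. This subarray runs from index 9 to index 9.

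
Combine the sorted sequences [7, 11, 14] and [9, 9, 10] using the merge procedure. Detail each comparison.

Merging process:

Compare 7 vs 9: take 7 from left. Merged: [7]
Compare 11 vs 9: take 9 from right. Merged: [7, 9]
Compare 11 vs 9: take 9 from right. Merged: [7, 9, 9]
Compare 11 vs 10: take 10 from right. Merged: [7, 9, 9, 10]
Append remaining from left: [11, 14]. Merged: [7, 9, 9, 10, 11, 14]

Final merged array: [7, 9, 9, 10, 11, 14]
Total comparisons: 4

The merged array is [7, 9, 9, 10, 11, 14], requiring 4 comparisons. The merge step runs in O(n) time where n is the total number of elements.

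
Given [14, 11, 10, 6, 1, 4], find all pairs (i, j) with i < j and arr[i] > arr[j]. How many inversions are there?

Finding inversions in [14, 11, 10, 6, 1, 4]:

(0, 1): arr[0]=14 > arr[1]=11
(0, 2): arr[0]=14 > arr[2]=10
(0, 3): arr[0]=14 > arr[3]=6
(0, 4): arr[0]=14 > arr[4]=1
(0, 5): arr[0]=14 > arr[5]=4
(1, 2): arr[1]=11 > arr[2]=10
(1, 3): arr[1]=11 > arr[3]=6
(1, 4): arr[1]=11 > arr[4]=1
(1, 5): arr[1]=11 > arr[5]=4
(2, 3): arr[2]=10 > arr[3]=6
(2, 4): arr[2]=10 > arr[4]=1
(2, 5): arr[2]=10 > arr[5]=4
(3, 4): arr[3]=6 > arr[4]=1
(3, 5): arr[3]=6 > arr[5]=4

Total inversions: 14

The array has 14 inversion(s): (0,1), (0,2), (0,3), (0,4), (0,5), (1,2), (1,3), (1,4), (1,5), (2,3), (2,4), (2,5), (3,4), (3,5). Each pair (i,j) satisfies i < j and arr[i] > arr[j].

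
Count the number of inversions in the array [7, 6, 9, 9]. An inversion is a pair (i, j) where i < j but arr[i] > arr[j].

Finding inversions in [7, 6, 9, 9]:

(0, 1): arr[0]=7 > arr[1]=6

Total inversions: 1

The array has 1 inversion(s): (0,1). Each pair (i,j) satisfies i < j and arr[i] > arr[j].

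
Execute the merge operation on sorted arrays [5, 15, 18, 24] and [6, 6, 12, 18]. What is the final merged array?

Merging process:

Compare 5 vs 6: take 5 from left. Merged: [5]
Compare 15 vs 6: take 6 from right. Merged: [5, 6]
Compare 15 vs 6: take 6 from right. Merged: [5, 6, 6]
Compare 15 vs 12: take 12 from right. Merged: [5, 6, 6, 12]
Compare 15 vs 18: take 15 from left. Merged: [5, 6, 6, 12, 15]
Compare 18 vs 18: take 18 from left. Merged: [5, 6, 6, 12, 15, 18]
Compare 24 vs 18: take 18 from right. Merged: [5, 6, 6, 12, 15, 18, 18]
Append remaining from left: [24]. Merged: [5, 6, 6, 12, 15, 18, 18, 24]

Final merged array: [5, 6, 6, 12, 15, 18, 18, 24]
Total comparisons: 7

The merged array is [5, 6, 6, 12, 15, 18, 18, 24], requiring 7 comparisons. The merge step runs in O(n) time where n is the total number of elements.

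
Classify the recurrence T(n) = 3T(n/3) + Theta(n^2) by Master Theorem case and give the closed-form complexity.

Master Theorem for T(n) = 3T(n/3) + O(n^2):

a = 3, b = 3, c = 2
log_b(a) = log_3(3) = 1.0000

Case 3: c = 2 > log_3(3) = 1.0000
T(n) = O(n^2) = O(n^2)

For T(n) = 3T(n/3) + O(n^2): log_3(3) = 1.0000. This is Case 3 of the Master Theorem (c > log_b(a), work dominated by root), giving O(n^2).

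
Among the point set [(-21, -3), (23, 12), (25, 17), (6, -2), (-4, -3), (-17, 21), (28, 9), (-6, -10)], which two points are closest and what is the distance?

Computing all pairwise distances among 8 points:

d((-21, -3), (23, 12)) = 46.4866
d((-21, -3), (25, 17)) = 50.1597
d((-21, -3), (6, -2)) = 27.0185
d((-21, -3), (-4, -3)) = 17.0
d((-21, -3), (-17, 21)) = 24.3311
d((-21, -3), (28, 9)) = 50.448
d((-21, -3), (-6, -10)) = 16.5529
d((23, 12), (25, 17)) = 5.3852 <-- minimum
d((23, 12), (6, -2)) = 22.0227
d((23, 12), (-4, -3)) = 30.8869
d((23, 12), (-17, 21)) = 41.0
d((23, 12), (28, 9)) = 5.831
d((23, 12), (-6, -10)) = 36.4005
d((25, 17), (6, -2)) = 26.8701
d((25, 17), (-4, -3)) = 35.2278
d((25, 17), (-17, 21)) = 42.19
d((25, 17), (28, 9)) = 8.544
d((25, 17), (-6, -10)) = 41.1096
d((6, -2), (-4, -3)) = 10.0499
d((6, -2), (-17, 21)) = 32.5269
d((6, -2), (28, 9)) = 24.5967
d((6, -2), (-6, -10)) = 14.4222
d((-4, -3), (-17, 21)) = 27.2947
d((-4, -3), (28, 9)) = 34.176
d((-4, -3), (-6, -10)) = 7.2801
d((-17, 21), (28, 9)) = 46.5725
d((-17, 21), (-6, -10)) = 32.8938
d((28, 9), (-6, -10)) = 38.9487

Closest pair: (23, 12) and (25, 17) with distance 5.3852

The closest pair is (23, 12) and (25, 17) with Euclidean distance 5.3852. For 8 points, brute-force pairwise comparison is shown above. For large n, the divide-and-conquer algorithm (sort by x, recurse on halves, check the dividing strip) achieves O(n log n).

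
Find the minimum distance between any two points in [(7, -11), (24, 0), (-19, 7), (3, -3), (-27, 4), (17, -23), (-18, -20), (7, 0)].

Computing all pairwise distances among 8 points:

d((7, -11), (24, 0)) = 20.2485
d((7, -11), (-19, 7)) = 31.6228
d((7, -11), (3, -3)) = 8.9443
d((7, -11), (-27, 4)) = 37.1618
d((7, -11), (17, -23)) = 15.6205
d((7, -11), (-18, -20)) = 26.5707
d((7, -11), (7, 0)) = 11.0
d((24, 0), (-19, 7)) = 43.566
d((24, 0), (3, -3)) = 21.2132
d((24, 0), (-27, 4)) = 51.1566
d((24, 0), (17, -23)) = 24.0416
d((24, 0), (-18, -20)) = 46.5188
d((24, 0), (7, 0)) = 17.0
d((-19, 7), (3, -3)) = 24.1661
d((-19, 7), (-27, 4)) = 8.544
d((-19, 7), (17, -23)) = 46.8615
d((-19, 7), (-18, -20)) = 27.0185
d((-19, 7), (7, 0)) = 26.9258
d((3, -3), (-27, 4)) = 30.8058
d((3, -3), (17, -23)) = 24.4131
d((3, -3), (-18, -20)) = 27.0185
d((3, -3), (7, 0)) = 5.0 <-- minimum
d((-27, 4), (17, -23)) = 51.6236
d((-27, 4), (-18, -20)) = 25.632
d((-27, 4), (7, 0)) = 34.2345
d((17, -23), (-18, -20)) = 35.1283
d((17, -23), (7, 0)) = 25.0799
d((-18, -20), (7, 0)) = 32.0156

Closest pair: (3, -3) and (7, 0) with distance 5.0

The closest pair is (3, -3) and (7, 0) with Euclidean distance 5.0. For 8 points, brute-force pairwise comparison is shown above. For large n, the divide-and-conquer algorithm (sort by x, recurse on halves, check the dividing strip) achieves O(n log n).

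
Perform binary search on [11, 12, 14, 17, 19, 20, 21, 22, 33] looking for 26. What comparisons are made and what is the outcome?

Binary search for 26 in [11, 12, 14, 17, 19, 20, 21, 22, 33]:

lo=0, hi=8, mid=4, arr[mid]=19 -> 19 < 26, search right half
lo=5, hi=8, mid=6, arr[mid]=21 -> 21 < 26, search right half
lo=7, hi=8, mid=7, arr[mid]=22 -> 22 < 26, search right half
lo=8, hi=8, mid=8, arr[mid]=33 -> 33 > 26, search left half
lo=8 > hi=7, target 26 not found

Binary search determines that 26 is not in the array after 4 comparisons. The search space was exhausted without finding the target.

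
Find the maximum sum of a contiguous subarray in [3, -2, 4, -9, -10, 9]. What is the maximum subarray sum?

Using Kadane's algorithm on [3, -2, 4, -9, -10, 9]:

Scanning through the array:
Position 1 (value -2): max_ending_here = 1, max_so_far = 3
Position 2 (value 4): max_ending_here = 5, max_so_far = 5
Position 3 (value -9): max_ending_here = -4, max_so_far = 5
Position 4 (value -10): max_ending_here = -10, max_so_far = 5
Position 5 (value 9): max_ending_here = 9, max_so_far = 9

Maximum subarray: [9]
Maximum sum: 9

The maximum subarray is [9] with sum 9. This subarray runs from index 5 to index 5.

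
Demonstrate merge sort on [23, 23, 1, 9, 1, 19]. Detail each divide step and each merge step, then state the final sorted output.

Merge sort trace:

Split: [23, 23, 1, 9, 1, 19] -> [23, 23, 1] and [9, 1, 19]
  Split: [23, 23, 1] -> [23] and [23, 1]
    Split: [23, 1] -> [23] and [1]
    Merge: [23] + [1] -> [1, 23]
  Merge: [23] + [1, 23] -> [1, 23, 23]
  Split: [9, 1, 19] -> [9] and [1, 19]
    Split: [1, 19] -> [1] and [19]
    Merge: [1] + [19] -> [1, 19]
  Merge: [9] + [1, 19] -> [1, 9, 19]
Merge: [1, 23, 23] + [1, 9, 19] -> [1, 1, 9, 19, 23, 23]

Final sorted array: [1, 1, 9, 19, 23, 23]

The merge sort proceeds by recursively splitting the array and merging sorted halves.
After all merges, the sorted array is [1, 1, 9, 19, 23, 23].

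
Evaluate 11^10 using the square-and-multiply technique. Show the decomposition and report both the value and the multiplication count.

Computing 11^10 by squaring (build up from 11^1; each line after the first costs one multiplication):

11^1 = 11
11^2 = (11^1)^2 = 11^2 = 121
11^4 = (11^2)^2 = 121^2 = 14641
11^5 = 11 * 11^4 = 11 * 14641 = 161051
11^10 = (11^5)^2 = 161051^2 = 25937424601

Result: 25937424601
Multiplications needed: 4 (4 lines after 11^1)

11^10 = 25937424601. Using exponentiation by squaring, this requires 4 multiplications. The key idea: if the exponent is even, square the half-power; if odd, multiply by the base once.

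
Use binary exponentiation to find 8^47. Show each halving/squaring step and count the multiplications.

Computing 8^47 by squaring (build up from 8^1; each line after the first costs one multiplication):

8^1 = 8
8^2 = (8^1)^2 = 8^2 = 64
8^4 = (8^2)^2 = 64^2 = 4096
8^5 = 8 * 8^4 = 8 * 4096 = 32768
8^10 = (8^5)^2 = 32768^2 = 1073741824
8^11 = 8 * 8^10 = 8 * 1073741824 = 8589934592
8^22 = (8^11)^2 = 8589934592^2 = 73786976294838206464
8^23 = 8 * 8^22 = 8 * 73786976294838206464 = 590295810358705651712
8^46 = (8^23)^2 = 590295810358705651712^2 = 348449143727040986586495598010130648530944
8^47 = 8 * 8^46 = 8 * 348449143727040986586495598010130648530944 = 2787593149816327892691964784081045188247552

Result: 2787593149816327892691964784081045188247552
Multiplications needed: 9 (9 lines after 8^1)

8^47 = 2787593149816327892691964784081045188247552. Using exponentiation by squaring, this requires 9 multiplications. The key idea: if the exponent is even, square the half-power; if odd, multiply by the base once.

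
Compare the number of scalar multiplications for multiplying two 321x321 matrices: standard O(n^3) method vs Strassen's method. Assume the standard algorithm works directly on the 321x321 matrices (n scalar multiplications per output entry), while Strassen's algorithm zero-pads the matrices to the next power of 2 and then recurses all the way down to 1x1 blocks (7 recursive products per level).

Matrix multiplication for 321x321 matrices:

Strassen's algorithm requires power-of-2 dimensions. Pad 321x321 to 512x512 (next power of 2).

Standard algorithm: 321^3 = 33076161 multiplications
Strassen's algorithm: 7^(log2(512)) = 7^9 = 40353607 multiplications
Difference: 33076161 - 40353607 = -7277446 (Strassen uses MORE here due to padding overhead — for small or just-over-power-of-2 n, padding can outweigh the per-level savings)

Standard: 33076161 multiplications (321^3). Strassen: 40353607 multiplications (7^9, after padding to 512x512). Strassen reduces 8 recursive multiplications to 7 at each level.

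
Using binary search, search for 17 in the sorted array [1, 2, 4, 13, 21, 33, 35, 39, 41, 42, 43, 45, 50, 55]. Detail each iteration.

Binary search for 17 in [1, 2, 4, 13, 21, 33, 35, 39, 41, 42, 43, 45, 50, 55]:

lo=0, hi=13, mid=6, arr[mid]=35 -> 35 > 17, search left half
lo=0, hi=5, mid=2, arr[mid]=4 -> 4 < 17, search right half
lo=3, hi=5, mid=4, arr[mid]=21 -> 21 > 17, search left half
lo=3, hi=3, mid=3, arr[mid]=13 -> 13 < 17, search right half
lo=4 > hi=3, target 17 not found

Binary search determines that 17 is not in the array after 4 comparisons. The search space was exhausted without finding the target.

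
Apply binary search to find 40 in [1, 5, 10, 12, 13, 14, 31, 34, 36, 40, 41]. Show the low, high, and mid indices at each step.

Binary search for 40 in [1, 5, 10, 12, 13, 14, 31, 34, 36, 40, 41]:

lo=0, hi=10, mid=5, arr[mid]=14 -> 14 < 40, search right half
lo=6, hi=10, mid=8, arr[mid]=36 -> 36 < 40, search right half
lo=9, hi=10, mid=9, arr[mid]=40 -> Found target at index 9!

Binary search finds 40 at index 9 after 3 comparisons. The search repeatedly halves the search space by comparing with the middle element.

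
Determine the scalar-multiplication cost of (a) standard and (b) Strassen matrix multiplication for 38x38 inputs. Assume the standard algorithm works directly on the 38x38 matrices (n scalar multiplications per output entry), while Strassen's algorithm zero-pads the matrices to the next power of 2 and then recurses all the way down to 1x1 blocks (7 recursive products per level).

Matrix multiplication for 38x38 matrices:

Strassen's algorithm requires power-of-2 dimensions. Pad 38x38 to 64x64 (next power of 2).

Standard algorithm: 38^3 = 54872 multiplications
Strassen's algorithm: 7^(log2(64)) = 7^6 = 117649 multiplications
Difference: 54872 - 117649 = -62777 (Strassen uses MORE here due to padding overhead — for small or just-over-power-of-2 n, padding can outweigh the per-level savings)

Standard: 54872 multiplications (38^3). Strassen: 117649 multiplications (7^6, after padding to 64x64). Strassen reduces 8 recursive multiplications to 7 at each level.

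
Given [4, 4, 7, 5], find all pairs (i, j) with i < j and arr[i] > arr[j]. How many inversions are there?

Finding inversions in [4, 4, 7, 5]:

(2, 3): arr[2]=7 > arr[3]=5

Total inversions: 1

The array has 1 inversion(s): (2,3). Each pair (i,j) satisfies i < j and arr[i] > arr[j].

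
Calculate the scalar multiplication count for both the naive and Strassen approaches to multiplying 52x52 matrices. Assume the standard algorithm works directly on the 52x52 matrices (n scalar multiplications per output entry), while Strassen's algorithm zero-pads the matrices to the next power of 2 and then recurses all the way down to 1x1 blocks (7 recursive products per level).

Matrix multiplication for 52x52 matrices:

Strassen's algorithm requires power-of-2 dimensions. Pad 52x52 to 64x64 (next power of 2).

Standard algorithm: 52^3 = 140608 multiplications
Strassen's algorithm: 7^(log2(64)) = 7^6 = 117649 multiplications
Savings: 140608 - 117649 = 22959 multiplications

Standard: 140608 multiplications (52^3). Strassen: 117649 multiplications (7^6, after padding to 64x64). Strassen reduces 8 recursive multiplications to 7 at each level.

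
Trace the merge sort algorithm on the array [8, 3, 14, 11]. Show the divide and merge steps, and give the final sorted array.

Merge sort trace:

Split: [8, 3, 14, 11] -> [8, 3] and [14, 11]
  Split: [8, 3] -> [8] and [3]
  Merge: [8] + [3] -> [3, 8]
  Split: [14, 11] -> [14] and [11]
  Merge: [14] + [11] -> [11, 14]
Merge: [3, 8] + [11, 14] -> [3, 8, 11, 14]

Final sorted array: [3, 8, 11, 14]

The merge sort proceeds by recursively splitting the array and merging sorted halves.
After all merges, the sorted array is [3, 8, 11, 14].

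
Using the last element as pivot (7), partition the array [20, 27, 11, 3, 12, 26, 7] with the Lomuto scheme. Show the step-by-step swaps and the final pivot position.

Lomuto partition with pivot = 7:

Initial array: [20, 27, 11, 3, 12, 26, 7]

arr[0]=20 > 7: no swap
arr[1]=27 > 7: no swap
arr[2]=11 > 7: no swap
arr[3]=3 <= 7: swap with position 0, array becomes [3, 27, 11, 20, 12, 26, 7]
arr[4]=12 > 7: no swap
arr[5]=26 > 7: no swap

Place pivot at position 1: [3, 7, 11, 20, 12, 26, 27]
Pivot position: 1

After partitioning with pivot 7, the array becomes [3, 7, 11, 20, 12, 26, 27]. The pivot is placed at index 1. All elements to the left of the pivot are <= 7, and all elements to the right are > 7.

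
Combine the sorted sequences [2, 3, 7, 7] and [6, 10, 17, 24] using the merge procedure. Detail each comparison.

Merging process:

Compare 2 vs 6: take 2 from left. Merged: [2]
Compare 3 vs 6: take 3 from left. Merged: [2, 3]
Compare 7 vs 6: take 6 from right. Merged: [2, 3, 6]
Compare 7 vs 10: take 7 from left. Merged: [2, 3, 6, 7]
Compare 7 vs 10: take 7 from left. Merged: [2, 3, 6, 7, 7]
Append remaining from right: [10, 17, 24]. Merged: [2, 3, 6, 7, 7, 10, 17, 24]

Final merged array: [2, 3, 6, 7, 7, 10, 17, 24]
Total comparisons: 5

The merged array is [2, 3, 6, 7, 7, 10, 17, 24], requiring 5 comparisons. The merge step runs in O(n) time where n is the total number of elements.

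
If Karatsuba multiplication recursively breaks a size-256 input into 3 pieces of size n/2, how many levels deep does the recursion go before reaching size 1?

For divide and conquer with division factor 2:

Problem sizes at each level:
Level 0: 256
Level 1: 128
Level 2: 64
Level 3: 32
Level 4: 16
Level 5: 8
Level 6: 4
Level 7: 2
Level 8: 1

The root is level 0 and the size-1 base case is level 8 (the tree spans levels 0 through 8, i.e. 9 levels counting the root), so the depth is the number of divisions: log_2(256) = 8

The recursion tree depth is log_2(256) = 8. At each level, the problem size is divided by 2, so it takes 8 divisions to reduce to a base case of size 1. The algorithm makes 3 recursive calls at each level.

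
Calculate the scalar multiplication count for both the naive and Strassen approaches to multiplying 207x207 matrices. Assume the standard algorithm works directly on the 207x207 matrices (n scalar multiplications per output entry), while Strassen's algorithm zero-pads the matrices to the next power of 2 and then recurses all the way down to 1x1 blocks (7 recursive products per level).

Matrix multiplication for 207x207 matrices:

Strassen's algorithm requires power-of-2 dimensions. Pad 207x207 to 256x256 (next power of 2).

Standard algorithm: 207^3 = 8869743 multiplications
Strassen's algorithm: 7^(log2(256)) = 7^8 = 5764801 multiplications
Savings: 8869743 - 5764801 = 3104942 multiplications

Standard: 8869743 multiplications (207^3). Strassen: 5764801 multiplications (7^8, after padding to 256x256). Strassen reduces 8 recursive multiplications to 7 at each level.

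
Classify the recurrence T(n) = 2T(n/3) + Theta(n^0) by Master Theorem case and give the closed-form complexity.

Master Theorem for T(n) = 2T(n/3) + O(n^0):

a = 2, b = 3, c = 0
log_b(a) = log_3(2) = 0.6309

Case 1: c = 0 < log_3(2) = 0.6309
T(n) = O(n^(log_3 2))

For T(n) = 2T(n/3) + O(n^0): log_3(2) = 0.6309. This is Case 1 of the Master Theorem (c < log_b(a), work dominated by leaves), giving O(n^(log_3 2)).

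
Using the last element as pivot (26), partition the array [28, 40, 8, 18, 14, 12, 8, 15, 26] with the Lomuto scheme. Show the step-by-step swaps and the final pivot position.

Lomuto partition with pivot = 26:

Initial array: [28, 40, 8, 18, 14, 12, 8, 15, 26]

arr[0]=28 > 26: no swap
arr[1]=40 > 26: no swap
arr[2]=8 <= 26: swap with position 0, array becomes [8, 40, 28, 18, 14, 12, 8, 15, 26]
arr[3]=18 <= 26: swap with position 1, array becomes [8, 18, 28, 40, 14, 12, 8, 15, 26]
arr[4]=14 <= 26: swap with position 2, array becomes [8, 18, 14, 40, 28, 12, 8, 15, 26]
arr[5]=12 <= 26: swap with position 3, array becomes [8, 18, 14, 12, 28, 40, 8, 15, 26]
arr[6]=8 <= 26: swap with position 4, array becomes [8, 18, 14, 12, 8, 40, 28, 15, 26]
arr[7]=15 <= 26: swap with position 5, array becomes [8, 18, 14, 12, 8, 15, 28, 40, 26]

Place pivot at position 6: [8, 18, 14, 12, 8, 15, 26, 40, 28]
Pivot position: 6

After partitioning with pivot 26, the array becomes [8, 18, 14, 12, 8, 15, 26, 40, 28]. The pivot is placed at index 6. All elements to the left of the pivot are <= 26, and all elements to the right are > 26.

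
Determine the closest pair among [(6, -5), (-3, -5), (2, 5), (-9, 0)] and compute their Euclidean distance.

Computing all pairwise distances among 4 points:

d((6, -5), (-3, -5)) = 9.0
d((6, -5), (2, 5)) = 10.7703
d((6, -5), (-9, 0)) = 15.8114
d((-3, -5), (2, 5)) = 11.1803
d((-3, -5), (-9, 0)) = 7.8102 <-- minimum
d((2, 5), (-9, 0)) = 12.083

Closest pair: (-3, -5) and (-9, 0) with distance 7.8102

The closest pair is (-3, -5) and (-9, 0) with Euclidean distance 7.8102. For 4 points, brute-force pairwise comparison is shown above. For large n, the divide-and-conquer algorithm (sort by x, recurse on halves, check the dividing strip) achieves O(n log n).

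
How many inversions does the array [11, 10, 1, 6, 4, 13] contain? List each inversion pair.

Finding inversions in [11, 10, 1, 6, 4, 13]:

(0, 1): arr[0]=11 > arr[1]=10
(0, 2): arr[0]=11 > arr[2]=1
(0, 3): arr[0]=11 > arr[3]=6
(0, 4): arr[0]=11 > arr[4]=4
(1, 2): arr[1]=10 > arr[2]=1
(1, 3): arr[1]=10 > arr[3]=6
(1, 4): arr[1]=10 > arr[4]=4
(3, 4): arr[3]=6 > arr[4]=4

Total inversions: 8

The array has 8 inversion(s): (0,1), (0,2), (0,3), (0,4), (1,2), (1,3), (1,4), (3,4). Each pair (i,j) satisfies i < j and arr[i] > arr[j].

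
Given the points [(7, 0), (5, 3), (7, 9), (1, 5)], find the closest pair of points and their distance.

Computing all pairwise distances among 4 points:

d((7, 0), (5, 3)) = 3.6056 <-- minimum
d((7, 0), (7, 9)) = 9.0
d((7, 0), (1, 5)) = 7.8102
d((5, 3), (7, 9)) = 6.3246
d((5, 3), (1, 5)) = 4.4721
d((7, 9), (1, 5)) = 7.2111

Closest pair: (7, 0) and (5, 3) with distance 3.6056

The closest pair is (7, 0) and (5, 3) with Euclidean distance 3.6056. For 4 points, brute-force pairwise comparison is shown above. For large n, the divide-and-conquer algorithm (sort by x, recurse on halves, check the dividing strip) achieves O(n log n).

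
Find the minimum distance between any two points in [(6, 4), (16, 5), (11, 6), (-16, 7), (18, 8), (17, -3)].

Computing all pairwise distances among 6 points:

d((6, 4), (16, 5)) = 10.0499
d((6, 4), (11, 6)) = 5.3852
d((6, 4), (-16, 7)) = 22.2036
d((6, 4), (18, 8)) = 12.6491
d((6, 4), (17, -3)) = 13.0384
d((16, 5), (11, 6)) = 5.099
d((16, 5), (-16, 7)) = 32.0624
d((16, 5), (18, 8)) = 3.6056 <-- minimum
d((16, 5), (17, -3)) = 8.0623
d((11, 6), (-16, 7)) = 27.0185
d((11, 6), (18, 8)) = 7.2801
d((11, 6), (17, -3)) = 10.8167
d((-16, 7), (18, 8)) = 34.0147
d((-16, 7), (17, -3)) = 34.4819
d((18, 8), (17, -3)) = 11.0454

Closest pair: (16, 5) and (18, 8) with distance 3.6056

The closest pair is (16, 5) and (18, 8) with Euclidean distance 3.6056. For 6 points, brute-force pairwise comparison is shown above. For large n, the divide-and-conquer algorithm (sort by x, recurse on halves, check the dividing strip) achieves O(n log n).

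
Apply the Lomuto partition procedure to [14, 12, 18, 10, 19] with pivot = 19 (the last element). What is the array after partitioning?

Lomuto partition with pivot = 19:

Initial array: [14, 12, 18, 10, 19]

arr[0]=14 <= 19: swap with position 0, array becomes [14, 12, 18, 10, 19]
arr[1]=12 <= 19: swap with position 1, array becomes [14, 12, 18, 10, 19]
arr[2]=18 <= 19: swap with position 2, array becomes [14, 12, 18, 10, 19]
arr[3]=10 <= 19: swap with position 3, array becomes [14, 12, 18, 10, 19]

Place pivot at position 4: [14, 12, 18, 10, 19]
Pivot position: 4

After partitioning with pivot 19, the array becomes [14, 12, 18, 10, 19]. The pivot is placed at index 4. All elements to the left of the pivot are <= 19, and all elements to the right are > 19.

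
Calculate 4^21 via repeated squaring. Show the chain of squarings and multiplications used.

Computing 4^21 by squaring (build up from 4^1; each line after the first costs one multiplication):

4^1 = 4
4^2 = (4^1)^2 = 4^2 = 16
4^4 = (4^2)^2 = 16^2 = 256
4^5 = 4 * 4^4 = 4 * 256 = 1024
4^10 = (4^5)^2 = 1024^2 = 1048576
4^20 = (4^10)^2 = 1048576^2 = 1099511627776
4^21 = 4 * 4^20 = 4 * 1099511627776 = 4398046511104

Result: 4398046511104
Multiplications needed: 6 (6 lines after 4^1)

4^21 = 4398046511104. Using exponentiation by squaring, this requires 6 multiplications. The key idea: if the exponent is even, square the half-power; if odd, multiply by the base once.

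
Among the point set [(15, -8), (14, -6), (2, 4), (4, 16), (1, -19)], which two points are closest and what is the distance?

Computing all pairwise distances among 5 points:

d((15, -8), (14, -6)) = 2.2361 <-- minimum
d((15, -8), (2, 4)) = 17.6918
d((15, -8), (4, 16)) = 26.4008
d((15, -8), (1, -19)) = 17.8045
d((14, -6), (2, 4)) = 15.6205
d((14, -6), (4, 16)) = 24.1661
d((14, -6), (1, -19)) = 18.3848
d((2, 4), (4, 16)) = 12.1655
d((2, 4), (1, -19)) = 23.0217
d((4, 16), (1, -19)) = 35.1283

Closest pair: (15, -8) and (14, -6) with distance 2.2361

The closest pair is (15, -8) and (14, -6) with Euclidean distance 2.2361. For 5 points, brute-force pairwise comparison is shown above. For large n, the divide-and-conquer algorithm (sort by x, recurse on halves, check the dividing strip) achieves O(n log n).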